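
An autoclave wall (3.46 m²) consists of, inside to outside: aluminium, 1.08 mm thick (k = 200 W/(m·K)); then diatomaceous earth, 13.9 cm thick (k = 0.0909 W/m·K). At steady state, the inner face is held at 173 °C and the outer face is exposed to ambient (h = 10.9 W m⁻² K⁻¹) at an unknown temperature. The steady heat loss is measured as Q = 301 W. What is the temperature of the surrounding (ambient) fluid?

T_out = 32.0 °C

Sum the resistances:
  R_aluminium = L/(kA) = 0.00108/(200·3.46) = 1.561×10^-6 K/W
  R_diatomaceous earth = L/(kA) = 0.139/(0.0909·3.46) = 0.4420 K/W
  R_conv,out = 1/(hA) = 1/(10.9·3.46) = 0.02652 K/W
ΣR = 0.4685 K/W
ΔT = Q·ΣR = 301 × 0.4685 = 141.0 K
Heat flows outward, so T_out = T_in − ΔT = 173 − 141.0 = 32.0 °C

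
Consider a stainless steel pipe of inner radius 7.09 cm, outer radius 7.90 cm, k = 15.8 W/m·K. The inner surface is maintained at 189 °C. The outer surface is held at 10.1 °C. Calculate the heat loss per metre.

Q' = 2πk·ΔT/ln(r₂/r₁) = 2π × 15.8 × 178.9 / ln(0.0790/0.0709) = 1.64×10^5 W/m

Q' = 164 kW/m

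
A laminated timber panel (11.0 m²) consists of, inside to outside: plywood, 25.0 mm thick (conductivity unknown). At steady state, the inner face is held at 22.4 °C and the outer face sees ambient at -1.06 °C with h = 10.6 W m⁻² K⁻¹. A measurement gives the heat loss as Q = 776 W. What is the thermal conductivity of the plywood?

ΣR = ΔT/Q = |22.4 − -1.06|/776 = 0.03023 K/W
Known resistances:
  R_conv,out = 1/(hA) = 1/(10.6·11.0) = 0.008576 K/W
R_plywood = ΣR − ΣR_known = 0.03023 − 0.008576 = 0.02165 K/W
L/(kA) = 0.02165 ⇒ k = 0.0250/(0.02165·11.0) = 0.105 W/m·K

k = 0.105 W/m·K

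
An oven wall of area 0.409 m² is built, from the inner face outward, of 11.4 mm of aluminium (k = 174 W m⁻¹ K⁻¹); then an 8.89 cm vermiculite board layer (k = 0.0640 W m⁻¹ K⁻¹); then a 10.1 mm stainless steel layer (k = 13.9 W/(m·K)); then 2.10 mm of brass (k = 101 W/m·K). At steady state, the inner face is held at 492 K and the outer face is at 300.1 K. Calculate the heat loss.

Q = 56.5 W

Treat each layer as a resistance in series:
  R_aluminium = L/(kA) = 0.0114/(174·0.409) = 1.602×10^-4 K/W
  R_vermiculite board = L/(kA) = 0.0889/(0.0640·0.409) = 3.396 K/W
  R_stainless steel = L/(kA) = 0.0101/(13.9·0.409) = 0.001777 K/W
  R_brass = L/(kA) = 0.00210/(101·0.409) = 5.084×10^-5 K/W
ΣR = 1.602×10^-4 + 3.396 + 0.001777 + 5.084×10^-5 = 3.398 K/W
Q = ΔT/ΣR = (492 K − 300.1 K)/3.398 = 56.5 W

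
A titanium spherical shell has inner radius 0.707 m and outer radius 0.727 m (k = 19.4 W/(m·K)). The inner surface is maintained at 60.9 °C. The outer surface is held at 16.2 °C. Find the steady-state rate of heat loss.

Q = 2.80×10^5 W

Q = 4πk·ΔT/(1/r₁ − 1/r₂) = 4π × 19.4 × 44.7 / (1/0.707 − 1/0.727) = 2.80×10^5 W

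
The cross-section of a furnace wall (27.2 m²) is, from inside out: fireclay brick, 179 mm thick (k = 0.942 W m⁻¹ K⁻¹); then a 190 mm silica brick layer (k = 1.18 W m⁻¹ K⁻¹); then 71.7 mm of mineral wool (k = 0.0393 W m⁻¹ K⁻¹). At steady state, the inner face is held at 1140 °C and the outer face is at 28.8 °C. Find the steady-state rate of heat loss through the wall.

Q = 13900 W

Treat each layer as a resistance in series:
  R_fireclay brick = L/(kA) = 0.179/(0.942·27.2) = 0.006986 K/W
  R_silica brick = L/(kA) = 0.190/(1.18·27.2) = 0.005920 K/W
  R_mineral wool = L/(kA) = 0.0717/(0.0393·27.2) = 0.06707 K/W
ΣR = 0.006986 + 0.005920 + 0.06707 = 0.07998 K/W
Q = ΔT/ΣR = (1140 °C − 28.8 °C)/0.07998 = 13900 W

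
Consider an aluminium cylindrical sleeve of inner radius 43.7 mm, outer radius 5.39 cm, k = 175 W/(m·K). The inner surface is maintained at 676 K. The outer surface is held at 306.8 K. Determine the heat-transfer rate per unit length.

Q' = 2πk·ΔT/ln(r₂/r₁) = 2π × 175 × 369.2 / ln(0.0539/0.0437) = 1.94×10^6 W/m

Q' = 1940 kW/m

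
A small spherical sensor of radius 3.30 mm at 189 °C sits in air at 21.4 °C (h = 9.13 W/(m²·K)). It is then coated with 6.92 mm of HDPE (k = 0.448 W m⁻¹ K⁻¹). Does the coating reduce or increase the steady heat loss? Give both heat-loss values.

increases: 0.209 → 1.40 W

Critical radius for a sphere: r_cr = 2k/h = 0.0981 m = 9.81 cm.
Outer radius after coating: r₂ = 0.00330 + 0.00692 = 0.01022 m.
Since r₁ < r_cr and r₂ ≤ r_cr, the coating moves toward the maximum at r_cr — heat loss rises.
Bare: R = 1/(4πr₁²h) = 800.4 K/W; Q = 167.6/800.4 = 0.209 W.
Coated: R = R_cond + R_conv = 119.9 K/W; Q = 167.6/119.9 = 1.40 W.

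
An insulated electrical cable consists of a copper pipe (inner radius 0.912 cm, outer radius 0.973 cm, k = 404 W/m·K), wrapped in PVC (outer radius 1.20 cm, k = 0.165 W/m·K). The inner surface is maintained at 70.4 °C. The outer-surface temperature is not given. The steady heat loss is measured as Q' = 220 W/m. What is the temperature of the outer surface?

T_out = 25.9 °C

Series resistances:
  R'_copper = ln(0.00973/0.00912)/(2πk) = 0.06474/(2π·404) = 2.551×10^-5 m·K/W
  R'_PVC = ln(0.0120/0.00973)/(2πk) = 0.2097/(2π·0.165) = 0.2023 m·K/W
ΣR = 0.2023 m·K/W
ΔT = Q'·ΣR = 220 × 0.2023 = 44.51 K
Heat flows outward, so T_out = T_in − ΔT = 70.4 − 44.51 = 25.9 °C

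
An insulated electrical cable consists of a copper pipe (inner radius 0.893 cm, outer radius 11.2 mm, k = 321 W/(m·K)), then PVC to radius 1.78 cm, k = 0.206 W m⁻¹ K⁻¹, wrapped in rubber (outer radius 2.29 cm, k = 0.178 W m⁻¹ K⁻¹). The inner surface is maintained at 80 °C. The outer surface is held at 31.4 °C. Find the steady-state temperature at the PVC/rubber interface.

T = 50.2 °C

Series thermal resistances, inner to outer:
  R'_copper = ln(0.0112/0.00893)/(2πk) = 0.2265/(2π·321) = 1.123×10^-4 m·K/W
  R'_PVC = ln(0.0178/0.0112)/(2πk) = 0.4633/(2π·0.206) = 0.3579 m·K/W
  R'_rubber = ln(0.0229/0.0178)/(2πk) = 0.2519/(2π·0.178) = 0.2253 m·K/W
ΣR = 1.123×10^-4 + 0.3579 + 0.2253 = 0.5833 m·K/W
Q' = ΔT/ΣR = (80 °C − 31.4 °C)/0.5833 = 83.32 W/m
From the inner boundary to the PVC/rubber interface, ΣR_partial = 0.3580 m·K/W.
T_interface = T_in − Q'·ΣR_partial = 80 °C − (83.32)(0.3580) = 50.2 °C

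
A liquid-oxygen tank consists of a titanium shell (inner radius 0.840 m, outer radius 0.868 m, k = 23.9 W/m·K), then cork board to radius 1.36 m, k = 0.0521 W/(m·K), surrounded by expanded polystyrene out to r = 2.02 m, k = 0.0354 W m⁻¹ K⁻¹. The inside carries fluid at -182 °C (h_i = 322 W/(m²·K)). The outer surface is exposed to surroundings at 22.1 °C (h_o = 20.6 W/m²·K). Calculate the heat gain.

Series thermal resistances, inner to outer:
  R_conv,in = 1/(4πr²h) = 1/(4π·0.840²·322) = 3.502×10^-4 K/W
  R_titanium = (1/0.840 − 1/0.868)/(4πk) = 0.03840/(4π·23.9) = 1.279×10^-4 K/W
  R_cork board = (1/0.868 − 1/1.36)/(4πk) = 0.4168/(4π·0.0521) = 0.6366 K/W
  R_expanded polystyrene = (1/1.36 − 1/2.02)/(4πk) = 0.2402/(4π·0.0354) = 0.5401 K/W
  R_conv,out = 1/(4πr²h) = 1/(4π·2.02²·20.6) = 9.467×10^-4 K/W
ΣR = 3.502×10^-4 + 1.279×10^-4 + 0.6366 + 0.5401 + 9.467×10^-4 = 1.178 K/W
Q = ΔT/ΣR = (-182 °C − 22.1 °C)/1.178 = -173 W
(Negative Q ⇒ heat flows inward; heat gain = 173 W.)

Q = 173 W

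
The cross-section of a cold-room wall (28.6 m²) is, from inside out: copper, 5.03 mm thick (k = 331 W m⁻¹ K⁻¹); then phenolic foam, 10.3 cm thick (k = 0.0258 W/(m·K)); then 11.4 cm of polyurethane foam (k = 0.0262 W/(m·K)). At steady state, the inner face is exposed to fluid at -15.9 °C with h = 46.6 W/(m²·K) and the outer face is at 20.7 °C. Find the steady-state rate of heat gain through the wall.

Series thermal resistances, inner to outer:
  R_conv,in = 1/(hA) = 1/(46.6·28.6) = 7.503×10^-4 K/W
  R_copper = L/(kA) = 0.00503/(331·28.6) = 5.313×10^-7 K/W
  R_phenolic foam = L/(kA) = 0.103/(0.0258·28.6) = 0.1396 K/W
  R_polyurethane foam = L/(kA) = 0.114/(0.0262·28.6) = 0.1521 K/W
ΣR = 7.503×10^-4 + 5.313×10^-7 + 0.1396 + 0.1521 = 0.2925 K/W
Q = ΔT/ΣR = (-15.9 °C − 20.7 °C)/0.2925 = -125 W
(Negative Q ⇒ heat flows inward; heat gain = 125 W.)

Q = 125 W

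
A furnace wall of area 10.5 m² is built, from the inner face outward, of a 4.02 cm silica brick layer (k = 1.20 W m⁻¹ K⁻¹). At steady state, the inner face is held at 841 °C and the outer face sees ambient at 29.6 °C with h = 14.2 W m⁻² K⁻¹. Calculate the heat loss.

Treat each layer as a resistance in series:
  R_silica brick = L/(kA) = 0.0402/(1.20·10.5) = 0.003190 K/W
  R_conv,out = 1/(hA) = 1/(14.2·10.5) = 0.006707 K/W
ΣR = 0.003190 + 0.006707 = 0.009897 K/W
Q = ΔT/ΣR = (841 °C − 29.6 °C)/0.009897 = 82000 W

Q = 82000 W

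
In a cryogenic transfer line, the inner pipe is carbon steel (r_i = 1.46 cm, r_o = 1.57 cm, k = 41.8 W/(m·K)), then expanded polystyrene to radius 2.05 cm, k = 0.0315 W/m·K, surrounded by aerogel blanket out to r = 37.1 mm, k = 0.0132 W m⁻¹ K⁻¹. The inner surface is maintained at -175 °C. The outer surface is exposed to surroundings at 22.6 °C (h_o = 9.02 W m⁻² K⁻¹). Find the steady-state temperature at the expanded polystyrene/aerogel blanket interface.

T = -145 °C

Series thermal resistances, inner to outer:
  R'_carbon steel = ln(0.0157/0.0146)/(2πk) = 0.07264/(2π·41.8) = 2.766×10^-4 m·K/W
  R'_expanded polystyrene = ln(0.0205/0.0157)/(2πk) = 0.2668/(2π·0.0315) = 1.348 m·K/W
  R'_aerogel blanket = ln(0.0371/0.0205)/(2πk) = 0.5932/(2π·0.0132) = 7.152 m·K/W
  R'_conv,out = 1/(2πr h) = 1/(2π·0.0371·9.02) = 0.4756 m·K/W
ΣR = 2.766×10^-4 + 1.348 + 7.152 + 0.4756 = 8.976 m·K/W
Q' = ΔT/ΣR = (-175 °C − 22.6 °C)/8.976 = -22.01 W/m
From the inner boundary to the expanded polystyrene/aerogel blanket interface, ΣR_partial = 1.348 m·K/W.
T_interface = T_in − Q'·ΣR_partial = -175 °C − (-22.01)(1.348) = -145 °C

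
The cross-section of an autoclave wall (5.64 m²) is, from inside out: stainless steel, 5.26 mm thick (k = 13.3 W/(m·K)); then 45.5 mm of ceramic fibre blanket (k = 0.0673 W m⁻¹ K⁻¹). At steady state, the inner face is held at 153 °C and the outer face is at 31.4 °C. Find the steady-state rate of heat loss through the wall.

Q = 1010 W

Series thermal resistances, inner to outer:
  R_stainless steel = L/(kA) = 0.00526/(13.3·5.64) = 7.012×10^-5 K/W
  R_ceramic fibre blanket = L/(kA) = 0.0455/(0.0673·5.64) = 0.1199 K/W
ΣR = 7.012×10^-5 + 0.1199 = 0.1200 K/W
Q = ΔT/ΣR = (153 °C − 31.4 °C)/0.1200 = 1010 W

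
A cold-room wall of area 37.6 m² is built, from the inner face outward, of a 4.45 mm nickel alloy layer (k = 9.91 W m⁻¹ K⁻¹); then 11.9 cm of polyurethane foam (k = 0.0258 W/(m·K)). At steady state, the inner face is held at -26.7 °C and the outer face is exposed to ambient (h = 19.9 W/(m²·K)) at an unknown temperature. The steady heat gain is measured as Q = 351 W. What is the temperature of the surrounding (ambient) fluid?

T_out = 16.8 °C

Sum the resistances:
  R_nickel alloy = L/(kA) = 0.00445/(9.91·37.6) = 1.194×10^-5 K/W
  R_polyurethane foam = L/(kA) = 0.119/(0.0258·37.6) = 0.1227 K/W
  R_conv,out = 1/(hA) = 1/(19.9·37.6) = 0.001336 K/W
ΣR = 0.1240 K/W
ΔT = Q·ΣR = 351 × 0.1240 = 43.52 K
Heat flows inward, so T_out = T_in + ΔT = -26.7 + 43.52 = 16.8 °C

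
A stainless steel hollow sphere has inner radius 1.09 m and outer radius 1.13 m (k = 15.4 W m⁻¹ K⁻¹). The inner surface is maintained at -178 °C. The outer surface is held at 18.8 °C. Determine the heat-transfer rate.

Q = 4πk·ΔT/(1/r₁ − 1/r₂) = 4π × 15.4 × 196.8 / (1/1.09 − 1/1.13) = 1.17×10^6 W

Q = 1170 kW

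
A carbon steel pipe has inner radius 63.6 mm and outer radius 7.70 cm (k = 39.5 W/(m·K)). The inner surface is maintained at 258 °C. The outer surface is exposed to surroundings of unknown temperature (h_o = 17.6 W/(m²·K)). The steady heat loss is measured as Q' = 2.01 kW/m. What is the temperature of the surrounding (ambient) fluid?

T_out = 20.4 °C

Sum the resistances:
  R'_carbon steel = ln(0.0770/0.0636)/(2πk) = 0.1912/(2π·39.5) = 7.704×10^-4 m·K/W
  R'_conv,out = 1/(2πr h) = 1/(2π·0.0770·17.6) = 0.1174 m·K/W
ΣR = 0.1182 m·K/W
ΔT = Q'·ΣR = 2010 × 0.1182 = 237.6 K
Heat flows outward, so T_out = T_in − ΔT = 258 − 237.6 = 20.4 °C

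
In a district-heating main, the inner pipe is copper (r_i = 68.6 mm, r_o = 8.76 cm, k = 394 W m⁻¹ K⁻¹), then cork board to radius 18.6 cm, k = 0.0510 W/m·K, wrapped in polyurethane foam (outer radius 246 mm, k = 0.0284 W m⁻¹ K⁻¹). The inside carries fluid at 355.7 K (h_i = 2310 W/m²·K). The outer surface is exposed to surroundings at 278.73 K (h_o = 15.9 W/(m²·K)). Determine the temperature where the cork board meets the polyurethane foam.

T = 310.0 K

Resistance network (inner→outer):
  R'_conv,in = 1/(2πr h) = 1/(2π·0.0686·2310) = 0.001004 m·K/W
  R'_copper = ln(0.0876/0.0686)/(2πk) = 0.2445/(2π·394) = 9.876×10^-5 m·K/W
  R'_cork board = ln(0.186/0.0876)/(2πk) = 0.7530/(2π·0.0510) = 2.350 m·K/W
  R'_polyurethane foam = ln(0.246/0.186)/(2πk) = 0.2796/(2π·0.0284) = 1.567 m·K/W
  R'_conv,out = 1/(2πr h) = 1/(2π·0.246·15.9) = 0.04069 m·K/W
ΣR = 0.001004 + 9.876×10^-5 + 2.350 + 1.567 + 0.04069 = 3.959 m·K/W
Q' = ΔT/ΣR = (355.7 K − 278.73 K)/3.959 = 19.44 W/m
From the inner boundary to the cork board/polyurethane foam interface, ΣR_partial = 2.351 m·K/W.
T_interface = T_in − Q'·ΣR_partial = 355.7 K − (19.44)(2.351) = 310.0 K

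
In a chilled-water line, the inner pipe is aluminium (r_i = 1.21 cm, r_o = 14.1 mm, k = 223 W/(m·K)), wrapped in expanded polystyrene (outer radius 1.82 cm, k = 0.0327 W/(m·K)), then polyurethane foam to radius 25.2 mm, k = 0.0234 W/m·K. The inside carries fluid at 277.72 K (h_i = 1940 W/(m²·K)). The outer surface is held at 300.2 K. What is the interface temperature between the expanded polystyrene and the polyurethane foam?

T = 285.8 K

Resistance network (inner→outer):
  R'_conv,in = 1/(2πr h) = 1/(2π·0.0121·1940) = 0.006780 m·K/W
  R'_aluminium = ln(0.0141/0.0121)/(2πk) = 0.1530/(2π·223) = 1.092×10^-4 m·K/W
  R'_expanded polystyrene = ln(0.0182/0.0141)/(2πk) = 0.2552/(2π·0.0327) = 1.242 m·K/W
  R'_polyurethane foam = ln(0.0252/0.0182)/(2πk) = 0.3254/(2π·0.0234) = 2.213 m·K/W
ΣR = 0.006780 + 1.092×10^-4 + 1.242 + 2.213 = 3.462 m·K/W
Q' = ΔT/ΣR = (277.72 K − 300.2 K)/3.462 = -6.493 W/m
From the inner boundary to the expanded polystyrene/polyurethane foam interface, ΣR_partial = 1.249 m·K/W.
T_interface = T_in − Q'·ΣR_partial = 277.72 K − (-6.493)(1.249) = 285.8 K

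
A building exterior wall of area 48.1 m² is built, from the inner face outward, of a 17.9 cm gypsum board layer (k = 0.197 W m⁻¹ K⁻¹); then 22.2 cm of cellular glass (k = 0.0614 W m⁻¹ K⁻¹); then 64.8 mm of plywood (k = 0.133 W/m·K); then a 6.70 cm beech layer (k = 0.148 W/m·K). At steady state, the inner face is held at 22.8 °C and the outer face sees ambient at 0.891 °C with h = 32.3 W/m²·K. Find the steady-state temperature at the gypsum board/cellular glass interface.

T = 19.2 °C

Resistance network (inner→outer):
  R_gypsum board = L/(kA) = 0.179/(0.197·48.1) = 0.01889 K/W
  R_cellular glass = L/(kA) = 0.222/(0.0614·48.1) = 0.07517 K/W
  R_plywood = L/(kA) = 0.0648/(0.133·48.1) = 0.01013 K/W
  R_beech = L/(kA) = 0.0670/(0.148·48.1) = 0.009412 K/W
  R_conv,out = 1/(hA) = 1/(32.3·48.1) = 6.437×10^-4 K/W
ΣR = 0.01889 + 0.07517 + 0.01013 + 0.009412 + 6.437×10^-4 = 0.1142 K/W
Q = ΔT/ΣR = (22.8 °C − 0.891 °C)/0.1142 = 191.8 W
From the inner boundary to the gypsum board/cellular glass interface, ΣR_partial = 0.01889 K/W.
T_interface = T_in − Q·ΣR_partial = 22.8 °C − (191.8)(0.01889) = 19.2 °C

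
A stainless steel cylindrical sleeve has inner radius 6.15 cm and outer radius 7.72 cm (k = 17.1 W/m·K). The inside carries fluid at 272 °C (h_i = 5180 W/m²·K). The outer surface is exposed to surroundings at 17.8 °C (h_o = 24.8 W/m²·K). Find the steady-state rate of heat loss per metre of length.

Q' = 2960 W/m

Treat each layer as a resistance in series:
  R'_conv,in = 1/(2πr h) = 1/(2π·0.0615·5180) = 4.996×10^-4 m·K/W
  R'_stainless steel = ln(0.0772/0.0615)/(2πk) = 0.2274/(2π·17.1) = 0.002116 m·K/W
  R'_conv,out = 1/(2πr h) = 1/(2π·0.0772·24.8) = 0.08313 m·K/W
ΣR = 4.996×10^-4 + 0.002116 + 0.08313 = 0.08575 m·K/W
Q' = ΔT/ΣR = (272 °C − 17.8 °C)/0.08575 = 2960 W/m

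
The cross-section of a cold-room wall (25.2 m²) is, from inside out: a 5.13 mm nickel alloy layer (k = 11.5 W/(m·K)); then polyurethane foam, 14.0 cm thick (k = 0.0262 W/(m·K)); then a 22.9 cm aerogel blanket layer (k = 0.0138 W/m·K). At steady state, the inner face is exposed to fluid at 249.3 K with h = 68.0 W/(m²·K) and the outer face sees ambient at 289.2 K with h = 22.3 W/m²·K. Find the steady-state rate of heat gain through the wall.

Q = 45.7 W

Series thermal resistances, inner to outer:
  R_conv,in = 1/(hA) = 1/(68.0·25.2) = 5.836×10^-4 K/W
  R_nickel alloy = L/(kA) = 0.00513/(11.5·25.2) = 1.770×10^-5 K/W
  R_polyurethane foam = L/(kA) = 0.140/(0.0262·25.2) = 0.2120 K/W
  R_aerogel blanket = L/(kA) = 0.229/(0.0138·25.2) = 0.6585 K/W
  R_conv,out = 1/(hA) = 1/(22.3·25.2) = 0.001779 K/W
ΣR = 5.836×10^-4 + 1.770×10^-5 + 0.2120 + 0.6585 + 0.001779 = 0.8729 K/W
Q = ΔT/ΣR = (249.3 K − 289.2 K)/0.8729 = -45.7 W
(Negative Q ⇒ heat flows inward; heat gain = 45.7 W.)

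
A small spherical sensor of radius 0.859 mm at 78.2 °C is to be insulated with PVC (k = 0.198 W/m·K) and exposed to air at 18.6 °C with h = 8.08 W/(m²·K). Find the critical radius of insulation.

r_cr = 4.90 cm

For a sphere, r_cr = 2k_ins/h = 2·0.198/8.08 = 0.0490 m = 4.90 cm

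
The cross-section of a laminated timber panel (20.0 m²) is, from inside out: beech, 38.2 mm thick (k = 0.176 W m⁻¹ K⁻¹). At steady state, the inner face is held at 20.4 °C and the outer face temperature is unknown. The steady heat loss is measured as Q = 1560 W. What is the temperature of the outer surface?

Sum the resistances:
  R_beech = L/(kA) = 0.0382/(0.176·20.0) = 0.01085 K/W
ΣR = 0.01085 K/W
ΔT = Q·ΣR = 1560 × 0.01085 = 16.93 K
Heat flows outward, so T_out = T_in − ΔT = 20.4 − 16.93 = 3.47 °C

T_out = 3.47 °C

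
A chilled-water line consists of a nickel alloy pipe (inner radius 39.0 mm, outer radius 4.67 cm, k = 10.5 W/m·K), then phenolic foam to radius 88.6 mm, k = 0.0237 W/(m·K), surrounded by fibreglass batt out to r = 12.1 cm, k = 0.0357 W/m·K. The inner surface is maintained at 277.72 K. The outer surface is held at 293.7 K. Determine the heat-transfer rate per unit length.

Treat each layer as a resistance in series:
  R'_nickel alloy = ln(0.0467/0.0390)/(2πk) = 0.1802/(2π·10.5) = 0.002731 m·K/W
  R'_phenolic foam = ln(0.0886/0.0467)/(2πk) = 0.6404/(2π·0.0237) = 4.300 m·K/W
  R'_fibreglass batt = ln(0.121/0.0886)/(2πk) = 0.3117/(2π·0.0357) = 1.389 m·K/W
ΣR = 0.002731 + 4.300 + 1.389 = 5.692 m·K/W
Q' = ΔT/ΣR = (277.72 K − 293.7 K)/5.692 = -2.81 W/m
(Negative Q' ⇒ heat flows inward; heat gain = 2.81 W/m.)

Q' = 2.81 W/m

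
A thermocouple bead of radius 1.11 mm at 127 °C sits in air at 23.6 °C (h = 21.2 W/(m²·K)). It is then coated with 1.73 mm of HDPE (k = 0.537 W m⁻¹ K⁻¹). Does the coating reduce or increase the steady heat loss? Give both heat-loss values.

Critical radius for a sphere: r_cr = 2k/h = 0.0507 m = 5.07 cm.
Outer radius after coating: r₂ = 0.00111 + 0.00173 = 0.00284 m.
Since r₁ < r_cr and r₂ ≤ r_cr, the coating moves toward the maximum at r_cr — heat loss rises.
Bare: R = 1/(4πr₁²h) = 3047 K/W; Q = 103.4/3047 = 0.0339 W.
Coated: R = R_cond + R_conv = 546.7 K/W; Q = 103.4/546.7 = 0.189 W.

increases: 0.0339 → 0.189 W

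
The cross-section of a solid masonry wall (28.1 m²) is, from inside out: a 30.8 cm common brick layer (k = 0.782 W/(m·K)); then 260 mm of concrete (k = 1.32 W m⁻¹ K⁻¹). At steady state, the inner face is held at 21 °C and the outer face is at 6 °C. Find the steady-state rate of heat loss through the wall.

Q = 713 W

Series thermal resistances, inner to outer:
  R_common brick = L/(kA) = 0.308/(0.782·28.1) = 0.01402 K/W
  R_concrete = L/(kA) = 0.260/(1.32·28.1) = 0.007010 K/W
ΣR = 0.01402 + 0.007010 = 0.02103 K/W
Q = ΔT/ΣR = (21 °C − 6 °C)/0.02103 = 713 W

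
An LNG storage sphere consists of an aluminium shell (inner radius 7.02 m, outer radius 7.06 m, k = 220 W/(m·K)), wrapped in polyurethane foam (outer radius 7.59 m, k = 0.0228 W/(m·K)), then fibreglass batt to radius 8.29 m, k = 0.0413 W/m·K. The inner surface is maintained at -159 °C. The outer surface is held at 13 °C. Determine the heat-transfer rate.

Series thermal resistances, inner to outer:
  R_aluminium = (1/7.02 − 1/7.06)/(4πk) = 8.071×10^-4/(4π·220) = 2.919×10^-7 K/W
  R_polyurethane foam = (1/7.06 − 1/7.59)/(4πk) = 0.009891/(4π·0.0228) = 0.03452 K/W
  R_fibreglass batt = (1/7.59 − 1/8.29)/(4πk) = 0.01113/(4π·0.0413) = 0.02144 K/W
ΣR = 2.919×10^-7 + 0.03452 + 0.02144 = 0.05596 K/W
Q = ΔT/ΣR = (-159 °C − 13 °C)/0.05596 = -3070 W
(Negative Q ⇒ heat flows inward; heat gain = 3070 W.)

Q = 3.07 kW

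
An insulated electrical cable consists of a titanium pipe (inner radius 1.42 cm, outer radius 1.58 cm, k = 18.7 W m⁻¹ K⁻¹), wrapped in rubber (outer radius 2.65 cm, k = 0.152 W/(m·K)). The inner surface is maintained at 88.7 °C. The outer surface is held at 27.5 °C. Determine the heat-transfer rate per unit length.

Q' = 113 W/m

Resistance network (inner→outer):
  R'_titanium = ln(0.0158/0.0142)/(2πk) = 0.1068/(2π·18.7) = 9.087×10^-4 m·K/W
  R'_rubber = ln(0.0265/0.0158)/(2πk) = 0.5171/(2π·0.152) = 0.5415 m·K/W
ΣR = 9.087×10^-4 + 0.5415 = 0.5424 m·K/W
Q' = ΔT/ΣR = (88.7 °C − 27.5 °C)/0.5424 = 113 W/m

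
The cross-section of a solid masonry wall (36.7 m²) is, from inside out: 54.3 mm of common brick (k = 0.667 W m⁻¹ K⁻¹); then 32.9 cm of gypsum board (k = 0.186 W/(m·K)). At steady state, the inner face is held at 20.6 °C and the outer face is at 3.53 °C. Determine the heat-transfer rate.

Treat each layer as a resistance in series:
  R_common brick = L/(kA) = 0.0543/(0.667·36.7) = 0.002218 K/W
  R_gypsum board = L/(kA) = 0.329/(0.186·36.7) = 0.04820 K/W
ΣR = 0.002218 + 0.04820 = 0.05042 K/W
Q = ΔT/ΣR = (20.6 °C − 3.53 °C)/0.05042 = 339 W

Q = 339 W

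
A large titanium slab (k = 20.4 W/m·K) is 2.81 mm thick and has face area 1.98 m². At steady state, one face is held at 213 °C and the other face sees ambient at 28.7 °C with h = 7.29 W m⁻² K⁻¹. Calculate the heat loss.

Series thermal resistances, inner to outer:
  R_titanium = L/(kA) = 0.00281/(20.4·1.98) = 6.957×10^-5 K/W
  R_conv,out = 1/(hA) = 1/(7.29·1.98) = 0.06928 K/W
ΣR = 6.957×10^-5 + 0.06928 = 0.06935 K/W
Q = ΔT/ΣR = (213 °C − 28.7 °C)/0.06935 = 2660 W

Q = 2.66 kW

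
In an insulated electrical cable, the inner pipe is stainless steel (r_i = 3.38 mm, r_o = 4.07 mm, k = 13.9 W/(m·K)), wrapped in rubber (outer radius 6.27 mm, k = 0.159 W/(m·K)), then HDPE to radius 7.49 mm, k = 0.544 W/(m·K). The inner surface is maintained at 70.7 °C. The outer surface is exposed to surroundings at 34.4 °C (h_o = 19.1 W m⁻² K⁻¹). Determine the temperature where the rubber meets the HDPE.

Series thermal resistances, inner to outer:
  R'_stainless steel = ln(0.00407/0.00338)/(2πk) = 0.1858/(2π·13.9) = 0.002127 m·K/W
  R'_rubber = ln(0.00627/0.00407)/(2πk) = 0.4321/(2π·0.159) = 0.4326 m·K/W
  R'_HDPE = ln(0.00749/0.00627)/(2πk) = 0.1778/(2π·0.544) = 0.05202 m·K/W
  R'_conv,out = 1/(2πr h) = 1/(2π·0.00749·19.1) = 1.113 m·K/W
ΣR = 0.002127 + 0.4326 + 0.05202 + 1.113 = 1.600 m·K/W
Q' = ΔT/ΣR = (70.7 °C − 34.4 °C)/1.600 = 22.69 W/m
From the inner boundary to the rubber/HDPE interface, ΣR_partial = 0.4347 m·K/W.
T_interface = T_in − Q'·ΣR_partial = 70.7 °C − (22.69)(0.4347) = 60.8 °C

T = 60.8 °C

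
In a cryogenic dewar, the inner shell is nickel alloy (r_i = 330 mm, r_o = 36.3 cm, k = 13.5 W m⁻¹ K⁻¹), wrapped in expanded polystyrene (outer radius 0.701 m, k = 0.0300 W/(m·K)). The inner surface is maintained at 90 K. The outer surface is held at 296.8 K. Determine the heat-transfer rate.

Treat each layer as a resistance in series:
  R_nickel alloy = (1/0.330 − 1/0.363)/(4πk) = 0.2755/(4π·13.5) = 0.001624 K/W
  R_expanded polystyrene = (1/0.363 − 1/0.701)/(4πk) = 1.328/(4π·0.0300) = 3.523 K/W
ΣR = 0.001624 + 3.523 = 3.525 K/W
Q = ΔT/ΣR = (90 K − 296.8 K)/3.525 = -58.7 W
(Negative Q ⇒ heat flows inward; heat gain = 58.7 W.)

Q = 58.7 W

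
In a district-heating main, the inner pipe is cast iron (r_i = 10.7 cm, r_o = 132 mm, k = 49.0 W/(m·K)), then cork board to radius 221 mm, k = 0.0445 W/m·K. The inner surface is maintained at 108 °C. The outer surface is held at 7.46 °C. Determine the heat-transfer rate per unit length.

Resistance network (inner→outer):
  R'_cast iron = ln(0.132/0.107)/(2πk) = 0.2100/(2π·49.0) = 6.820×10^-4 m·K/W
  R'_cork board = ln(0.221/0.132)/(2πk) = 0.5154/(2π·0.0445) = 1.843 m·K/W
ΣR = 6.820×10^-4 + 1.843 = 1.844 m·K/W
Q' = ΔT/ΣR = (108 °C − 7.46 °C)/1.844 = 54.5 W/m

Q' = 54.5 W/m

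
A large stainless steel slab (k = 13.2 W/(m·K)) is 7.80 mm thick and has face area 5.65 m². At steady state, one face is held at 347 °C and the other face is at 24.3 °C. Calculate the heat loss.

Q = 3090 kW

Q = kA·ΔT/L = 13.2 × 5.65 × |347 °C − 24.3 °C| / 0.00780 = 3.09×10^6 W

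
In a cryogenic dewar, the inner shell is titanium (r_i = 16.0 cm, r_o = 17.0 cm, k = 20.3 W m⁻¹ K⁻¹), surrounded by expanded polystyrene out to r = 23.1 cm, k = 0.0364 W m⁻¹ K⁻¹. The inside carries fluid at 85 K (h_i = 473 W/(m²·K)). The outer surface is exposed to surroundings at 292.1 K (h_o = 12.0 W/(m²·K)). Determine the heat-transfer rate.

Resistance network (inner→outer):
  R_conv,in = 1/(4πr²h) = 1/(4π·0.160²·473) = 0.006572 K/W
  R_titanium = (1/0.160 − 1/0.170)/(4πk) = 0.3676/(4π·20.3) = 0.001441 K/W
  R_expanded polystyrene = (1/0.170 − 1/0.231)/(4πk) = 1.553/(4π·0.0364) = 3.396 K/W
  R_conv,out = 1/(4πr²h) = 1/(4π·0.231²·12.0) = 0.1243 K/W
ΣR = 0.006572 + 0.001441 + 3.396 + 0.1243 = 3.528 K/W
Q = ΔT/ΣR = (85 K − 292.1 K)/3.528 = -58.7 W
(Negative Q ⇒ heat flows inward; heat gain = 58.7 W.)

Q = 58.7 W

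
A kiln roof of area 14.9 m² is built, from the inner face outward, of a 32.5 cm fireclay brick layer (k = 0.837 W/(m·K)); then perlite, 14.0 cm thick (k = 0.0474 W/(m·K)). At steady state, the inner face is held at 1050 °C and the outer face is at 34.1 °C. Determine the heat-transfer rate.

Q = 4530 W

Resistance network (inner→outer):
  R_fireclay brick = L/(kA) = 0.325/(0.837·14.9) = 0.02606 K/W
  R_perlite = L/(kA) = 0.140/(0.0474·14.9) = 0.1982 K/W
ΣR = 0.02606 + 0.1982 = 0.2243 K/W
Q = ΔT/ΣR = (1050 °C − 34.1 °C)/0.2243 = 4530 W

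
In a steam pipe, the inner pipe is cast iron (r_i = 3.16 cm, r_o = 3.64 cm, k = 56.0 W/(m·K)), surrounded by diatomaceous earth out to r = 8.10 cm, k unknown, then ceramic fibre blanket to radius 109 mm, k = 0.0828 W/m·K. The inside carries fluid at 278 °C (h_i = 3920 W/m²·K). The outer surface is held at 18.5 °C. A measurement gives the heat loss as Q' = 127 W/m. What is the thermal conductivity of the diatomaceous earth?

ΣR = ΔT/Q' = |278 − 18.5|/127 = 2.043 m·K/W
Known resistances:
  R'_conv,in = 1/(2πr h) = 1/(2π·0.0316·3920) = 0.001285 m·K/W
  R'_cast iron = ln(0.0364/0.0316)/(2πk) = 0.1414/(2π·56.0) = 4.019×10^-4 m·K/W
  R'_ceramic fibre blanket = ln(0.109/0.0810)/(2πk) = 0.2969/(2π·0.0828) = 0.5707 m·K/W
R_diatomaceous earth = ΣR − ΣR_known = 2.043 − 0.5724 = 1.471 m·K/W
ln(r₂/r₁)/(2πk) = 1.471 ⇒ k = 0.7999/(2π·1.471) = 0.0865 W/m·K

k = 0.0865 W/m·K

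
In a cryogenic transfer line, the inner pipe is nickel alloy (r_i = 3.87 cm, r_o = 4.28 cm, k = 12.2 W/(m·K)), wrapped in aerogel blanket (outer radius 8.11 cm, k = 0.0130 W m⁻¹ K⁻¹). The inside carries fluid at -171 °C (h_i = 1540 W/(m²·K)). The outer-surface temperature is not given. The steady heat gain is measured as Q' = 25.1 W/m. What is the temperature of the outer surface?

Series resistances:
  R'_conv,in = 1/(2πr h) = 1/(2π·0.0387·1540) = 0.002670 m·K/W
  R'_nickel alloy = ln(0.0428/0.0387)/(2πk) = 0.1007/(2π·12.2) = 0.001314 m·K/W
  R'_aerogel blanket = ln(0.0811/0.0428)/(2πk) = 0.6391/(2π·0.0130) = 7.825 m·K/W
ΣR = 7.829 m·K/W
ΔT = Q'·ΣR = 25.1 × 7.829 = 196.5 K
Heat flows inward, so T_out = T_in + ΔT = -171 + 196.5 = 25.5 °C

T_out = 25.5 °C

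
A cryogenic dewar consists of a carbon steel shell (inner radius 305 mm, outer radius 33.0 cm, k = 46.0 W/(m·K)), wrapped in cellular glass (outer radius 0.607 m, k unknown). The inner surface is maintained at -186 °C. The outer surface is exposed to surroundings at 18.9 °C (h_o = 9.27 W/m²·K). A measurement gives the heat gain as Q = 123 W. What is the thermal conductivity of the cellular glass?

ΣR = ΔT/Q = |-186 − 18.9|/123 = 1.666 K/W
Known resistances:
  R_carbon steel = (1/0.305 − 1/0.330)/(4πk) = 0.2484/(4π·46.0) = 4.297×10^-4 K/W
  R_conv,out = 1/(4πr²h) = 1/(4π·0.607²·9.27) = 0.02330 K/W
R_cellular glass = ΣR − ΣR_known = 1.666 − 0.02373 = 1.642 K/W
(1/r₁−1/r₂)/(4πk) = 1.642 ⇒ k = 1.383/(4π·1.642) = 0.0670 W/m·K

k = 0.0670 W/m·K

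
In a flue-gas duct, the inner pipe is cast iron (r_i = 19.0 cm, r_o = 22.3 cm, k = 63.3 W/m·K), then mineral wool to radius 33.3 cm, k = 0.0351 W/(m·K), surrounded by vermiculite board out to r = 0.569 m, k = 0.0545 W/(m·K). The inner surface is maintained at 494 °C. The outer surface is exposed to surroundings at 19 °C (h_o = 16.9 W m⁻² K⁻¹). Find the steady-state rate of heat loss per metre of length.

Treat each layer as a resistance in series:
  R'_cast iron = ln(0.223/0.190)/(2πk) = 0.1601/(2π·63.3) = 4.027×10^-4 m·K/W
  R'_mineral wool = ln(0.333/0.223)/(2πk) = 0.4010/(2π·0.0351) = 1.818 m·K/W
  R'_vermiculite board = ln(0.569/0.333)/(2πk) = 0.5357/(2π·0.0545) = 1.565 m·K/W
  R'_conv,out = 1/(2πr h) = 1/(2π·0.569·16.9) = 0.01655 m·K/W
ΣR = 4.027×10^-4 + 1.818 + 1.565 + 0.01655 = 3.400 m·K/W
Q' = ΔT/ΣR = (494 °C − 19 °C)/3.400 = 140 W/m

Q' = 140 W/m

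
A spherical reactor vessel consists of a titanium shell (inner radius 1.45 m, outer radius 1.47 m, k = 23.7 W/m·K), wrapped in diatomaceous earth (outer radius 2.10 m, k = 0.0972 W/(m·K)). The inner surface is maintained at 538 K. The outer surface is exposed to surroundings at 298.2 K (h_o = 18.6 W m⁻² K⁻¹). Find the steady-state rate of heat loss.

Resistance network (inner→outer):
  R_titanium = (1/1.45 − 1/1.47)/(4πk) = 0.009383/(4π·23.7) = 3.151×10^-5 K/W
  R_diatomaceous earth = (1/1.47 − 1/2.10)/(4πk) = 0.2041/(4π·0.0972) = 0.1671 K/W
  R_conv,out = 1/(4πr²h) = 1/(4π·2.10²·18.6) = 9.701×10^-4 K/W
ΣR = 3.151×10^-5 + 0.1671 + 9.701×10^-4 = 0.1681 K/W
Q = ΔT/ΣR = (538 K − 298.2 K)/0.1681 = 1430 W

Q = 1430 W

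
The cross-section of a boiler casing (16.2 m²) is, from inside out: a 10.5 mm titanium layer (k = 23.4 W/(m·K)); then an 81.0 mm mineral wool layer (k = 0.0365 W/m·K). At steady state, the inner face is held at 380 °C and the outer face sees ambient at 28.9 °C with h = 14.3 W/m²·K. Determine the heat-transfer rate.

Resistance network (inner→outer):
  R_titanium = L/(kA) = 0.0105/(23.4·16.2) = 2.770×10^-5 K/W
  R_mineral wool = L/(kA) = 0.0810/(0.0365·16.2) = 0.1370 K/W
  R_conv,out = 1/(hA) = 1/(14.3·16.2) = 0.004317 K/W
ΣR = 2.770×10^-5 + 0.1370 + 0.004317 = 0.1413 K/W
Q = ΔT/ΣR = (380 °C − 28.9 °C)/0.1413 = 2480 W

Q = 2.48 kW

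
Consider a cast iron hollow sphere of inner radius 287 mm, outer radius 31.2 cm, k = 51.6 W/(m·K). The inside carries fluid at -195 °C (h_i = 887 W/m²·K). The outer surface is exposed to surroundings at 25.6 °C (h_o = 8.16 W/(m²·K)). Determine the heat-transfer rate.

Resistance network (inner→outer):
  R_conv,in = 1/(4πr²h) = 1/(4π·0.287²·887) = 0.001089 K/W
  R_cast iron = (1/0.287 − 1/0.312)/(4πk) = 0.2792/(4π·51.6) = 4.306×10^-4 K/W
  R_conv,out = 1/(4πr²h) = 1/(4π·0.312²·8.16) = 0.1002 K/W
ΣR = 0.001089 + 4.306×10^-4 + 0.1002 = 0.1017 K/W
Q = ΔT/ΣR = (-195 °C − 25.6 °C)/0.1017 = -2170 W
(Negative Q ⇒ heat flows inward; heat gain = 2170 W.)

Q = 2170 W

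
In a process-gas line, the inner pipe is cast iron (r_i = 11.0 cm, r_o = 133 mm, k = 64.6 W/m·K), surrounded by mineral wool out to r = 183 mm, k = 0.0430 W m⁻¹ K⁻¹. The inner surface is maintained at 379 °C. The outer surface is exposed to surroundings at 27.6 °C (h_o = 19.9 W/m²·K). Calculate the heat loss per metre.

Resistance network (inner→outer):
  R'_cast iron = ln(0.133/0.110)/(2πk) = 0.1899/(2π·64.6) = 4.678×10^-4 m·K/W
  R'_mineral wool = ln(0.183/0.133)/(2πk) = 0.3191/(2π·0.0430) = 1.181 m·K/W
  R'_conv,out = 1/(2πr h) = 1/(2π·0.183·19.9) = 0.04370 m·K/W
ΣR = 4.678×10^-4 + 1.181 + 0.04370 = 1.225 m·K/W
Q' = ΔT/ΣR = (379 °C − 27.6 °C)/1.225 = 287 W/m

Q' = 287 W/m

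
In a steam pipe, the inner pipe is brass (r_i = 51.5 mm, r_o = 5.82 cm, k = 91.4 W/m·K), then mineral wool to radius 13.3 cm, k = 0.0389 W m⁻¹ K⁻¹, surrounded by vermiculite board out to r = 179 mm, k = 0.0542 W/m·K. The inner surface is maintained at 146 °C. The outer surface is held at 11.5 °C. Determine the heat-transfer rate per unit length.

Resistance network (inner→outer):
  R'_brass = ln(0.0582/0.0515)/(2πk) = 0.1223/(2π·91.4) = 2.130×10^-4 m·K/W
  R'_mineral wool = ln(0.133/0.0582)/(2πk) = 0.8265/(2π·0.0389) = 3.381 m·K/W
  R'_vermiculite board = ln(0.179/0.133)/(2πk) = 0.2970/(2π·0.0542) = 0.8722 m·K/W
ΣR = 2.130×10^-4 + 3.381 + 0.8722 = 4.253 m·K/W
Q' = ΔT/ΣR = (146 °C − 11.5 °C)/4.253 = 31.6 W/m

Q' = 31.6 W/m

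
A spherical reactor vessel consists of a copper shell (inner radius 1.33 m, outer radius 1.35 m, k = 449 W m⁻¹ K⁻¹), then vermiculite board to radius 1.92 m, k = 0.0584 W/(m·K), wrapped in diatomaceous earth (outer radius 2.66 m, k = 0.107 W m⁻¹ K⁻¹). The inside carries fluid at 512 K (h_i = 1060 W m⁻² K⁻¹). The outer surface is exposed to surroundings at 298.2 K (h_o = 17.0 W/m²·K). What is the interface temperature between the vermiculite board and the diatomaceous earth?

T = 355.0 K

Resistance network (inner→outer):
  R_conv,in = 1/(4πr²h) = 1/(4π·1.33²·1060) = 4.244×10^-5 K/W
  R_copper = (1/1.33 − 1/1.35)/(4πk) = 0.01114/(4π·449) = 1.974×10^-6 K/W
  R_vermiculite board = (1/1.35 − 1/1.92)/(4πk) = 0.2199/(4π·0.0584) = 0.2997 K/W
  R_diatomaceous earth = (1/1.92 − 1/2.66)/(4πk) = 0.1449/(4π·0.107) = 0.1078 K/W
  R_conv,out = 1/(4πr²h) = 1/(4π·2.66²·17.0) = 6.616×10^-4 K/W
ΣR = 4.244×10^-5 + 1.974×10^-6 + 0.2997 + 0.1078 + 6.616×10^-4 = 0.4082 K/W
Q = ΔT/ΣR = (512 K − 298.2 K)/0.4082 = 523.8 W
From the inner boundary to the vermiculite board/diatomaceous earth interface, ΣR_partial = 0.2997 K/W.
T_interface = T_in − Q·ΣR_partial = 512 K − (523.8)(0.2997) = 355.0 K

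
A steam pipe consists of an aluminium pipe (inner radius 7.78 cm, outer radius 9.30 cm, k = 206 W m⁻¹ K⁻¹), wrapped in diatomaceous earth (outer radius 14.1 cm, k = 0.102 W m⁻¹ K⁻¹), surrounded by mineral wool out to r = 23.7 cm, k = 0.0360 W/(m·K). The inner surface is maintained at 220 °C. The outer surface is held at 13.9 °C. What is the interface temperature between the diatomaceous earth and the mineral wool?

T = 175 °C

Series thermal resistances, inner to outer:
  R'_aluminium = ln(0.0930/0.0778)/(2πk) = 0.1785/(2π·206) = 1.379×10^-4 m·K/W
  R'_diatomaceous earth = ln(0.141/0.0930)/(2πk) = 0.4162/(2π·0.102) = 0.6494 m·K/W
  R'_mineral wool = ln(0.237/0.141)/(2πk) = 0.5193/(2π·0.0360) = 2.296 m·K/W
ΣR = 1.379×10^-4 + 0.6494 + 2.296 = 2.946 m·K/W
Q' = ΔT/ΣR = (220 °C − 13.9 °C)/2.946 = 69.96 W/m
From the inner boundary to the diatomaceous earth/mineral wool interface, ΣR_partial = 0.6495 m·K/W.
T_interface = T_in − Q'·ΣR_partial = 220 °C − (69.96)(0.6495) = 175 °C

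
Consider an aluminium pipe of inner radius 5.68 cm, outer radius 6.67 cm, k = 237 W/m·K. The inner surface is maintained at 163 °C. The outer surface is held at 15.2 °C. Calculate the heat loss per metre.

Q' = 1.37×10^6 W/m

Q' = 2πk·ΔT/ln(r₂/r₁) = 2π × 237 × 147.8 / ln(0.0667/0.0568) = 1.37×10^6 W/m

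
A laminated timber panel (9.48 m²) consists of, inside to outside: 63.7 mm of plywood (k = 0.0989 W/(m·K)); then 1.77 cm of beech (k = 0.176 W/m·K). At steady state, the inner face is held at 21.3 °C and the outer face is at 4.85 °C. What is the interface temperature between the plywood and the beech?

T = 7.07 °C

Resistance network (inner→outer):
  R_plywood = L/(kA) = 0.0637/(0.0989·9.48) = 0.06794 K/W
  R_beech = L/(kA) = 0.0177/(0.176·9.48) = 0.01061 K/W
ΣR = 0.06794 + 0.01061 = 0.07855 K/W
Q = ΔT/ΣR = (21.3 °C − 4.85 °C)/0.07855 = 209.4 W
From the inner boundary to the plywood/beech interface, ΣR_partial = 0.06794 K/W.
T_interface = T_in − Q·ΣR_partial = 21.3 °C − (209.4)(0.06794) = 7.07 °C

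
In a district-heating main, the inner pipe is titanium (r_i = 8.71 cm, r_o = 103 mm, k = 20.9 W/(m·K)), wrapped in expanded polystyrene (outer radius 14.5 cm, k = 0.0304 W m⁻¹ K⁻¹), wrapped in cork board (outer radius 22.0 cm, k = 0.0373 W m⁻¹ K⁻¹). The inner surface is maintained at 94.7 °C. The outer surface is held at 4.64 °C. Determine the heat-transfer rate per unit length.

Treat each layer as a resistance in series:
  R'_titanium = ln(0.103/0.0871)/(2πk) = 0.1677/(2π·20.9) = 0.001277 m·K/W
  R'_expanded polystyrene = ln(0.145/0.103)/(2πk) = 0.3420/(2π·0.0304) = 1.791 m·K/W
  R'_cork board = ln(0.220/0.145)/(2πk) = 0.4169/(2π·0.0373) = 1.779 m·K/W
ΣR = 0.001277 + 1.791 + 1.779 = 3.571 m·K/W
Q' = ΔT/ΣR = (94.7 °C − 4.64 °C)/3.571 = 25.2 W/m

Q' = 25.2 W/m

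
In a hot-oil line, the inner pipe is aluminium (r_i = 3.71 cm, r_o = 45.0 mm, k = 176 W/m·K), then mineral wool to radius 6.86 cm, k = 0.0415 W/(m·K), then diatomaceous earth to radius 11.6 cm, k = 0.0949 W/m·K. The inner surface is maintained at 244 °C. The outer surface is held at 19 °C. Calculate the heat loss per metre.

Treat each layer as a resistance in series:
  R'_aluminium = ln(0.0450/0.0371)/(2πk) = 0.1930/(2π·176) = 1.746×10^-4 m·K/W
  R'_mineral wool = ln(0.0686/0.0450)/(2πk) = 0.4216/(2π·0.0415) = 1.617 m·K/W
  R'_diatomaceous earth = ln(0.116/0.0686)/(2πk) = 0.5253/(2π·0.0949) = 0.8810 m·K/W
ΣR = 1.746×10^-4 + 1.617 + 0.8810 = 2.498 m·K/W
Q' = ΔT/ΣR = (244 °C − 19 °C)/2.498 = 90.1 W/m

Q' = 90.1 W/m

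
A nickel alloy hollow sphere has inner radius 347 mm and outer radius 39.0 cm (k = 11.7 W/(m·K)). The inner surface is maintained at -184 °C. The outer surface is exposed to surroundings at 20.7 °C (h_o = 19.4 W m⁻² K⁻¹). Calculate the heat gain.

Series thermal resistances, inner to outer:
  R_nickel alloy = (1/0.347 − 1/0.390)/(4πk) = 0.3177/(4π·11.7) = 0.002161 K/W
  R_conv,out = 1/(4πr²h) = 1/(4π·0.390²·19.4) = 0.02697 K/W
ΣR = 0.002161 + 0.02697 = 0.02913 K/W
Q = ΔT/ΣR = (-184 °C − 20.7 °C)/0.02913 = -7030 W
(Negative Q ⇒ heat flows inward; heat gain = 7030 W.)

Q = 7.03 kW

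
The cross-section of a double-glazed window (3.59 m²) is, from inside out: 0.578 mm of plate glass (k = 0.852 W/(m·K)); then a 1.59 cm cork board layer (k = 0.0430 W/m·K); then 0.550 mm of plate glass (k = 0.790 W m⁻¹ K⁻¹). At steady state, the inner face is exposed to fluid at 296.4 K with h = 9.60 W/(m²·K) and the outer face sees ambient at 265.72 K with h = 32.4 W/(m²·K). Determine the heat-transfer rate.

Treat each layer as a resistance in series:
  R_conv,in = 1/(hA) = 1/(9.60·3.59) = 0.02902 K/W
  R_plate glass = L/(kA) = 5.78×10^-4/(0.852·3.59) = 1.890×10^-4 K/W
  R_cork board = L/(kA) = 0.0159/(0.0430·3.59) = 0.1030 K/W
  R_plate glass = L/(kA) = 5.50×10^-4/(0.790·3.59) = 1.939×10^-4 K/W
  R_conv,out = 1/(hA) = 1/(32.4·3.59) = 0.008597 K/W
ΣR = 0.02902 + 1.890×10^-4 + 0.1030 + 1.939×10^-4 + 0.008597 = 0.1410 K/W
Q = ΔT/ΣR = (296.4 K − 265.72 K)/0.1410 = 218 W

Q = 218 W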